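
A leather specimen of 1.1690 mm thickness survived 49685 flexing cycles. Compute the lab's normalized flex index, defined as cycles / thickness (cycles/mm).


Formula: Index = cycles / thickness
Substituting: Index = 49685 / 1.1690
Result: 42502.1386 cycles/mm


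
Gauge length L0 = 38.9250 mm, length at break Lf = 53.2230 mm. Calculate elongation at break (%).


Formula: Elongation = (Lf - L0) / L0 * 100
Substituting: Elongation = (53.2230 - 38.9250) / 38.9250 * 100
Result: 36.7322 %


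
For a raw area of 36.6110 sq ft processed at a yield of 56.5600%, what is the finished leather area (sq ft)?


Formula: finished = raw * yield / 100
Substituting: finished = 36.6110 * 56.5600 / 100
Result: 20.7072 sq ft


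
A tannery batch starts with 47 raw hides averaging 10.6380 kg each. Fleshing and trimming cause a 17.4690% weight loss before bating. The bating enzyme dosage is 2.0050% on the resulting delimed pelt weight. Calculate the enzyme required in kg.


Total_raw = N * avg_wt = 47 * 10.6380 = 499.9860 kg
Substrate = Total_raw * (1 - loss/100) = 499.9860 * (1 - 17.4690/100) = 412.6434 kg
Enzyme = Substrate * pct / 100 = 412.6434 * 2.0050 / 100 = 8.2735 kg


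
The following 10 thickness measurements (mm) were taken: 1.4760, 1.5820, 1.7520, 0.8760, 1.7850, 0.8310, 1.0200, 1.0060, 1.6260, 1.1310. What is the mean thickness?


Formula: Average = sum / n
Substituting: Average = 13.0850 / 10
Result: 1.3085 mm


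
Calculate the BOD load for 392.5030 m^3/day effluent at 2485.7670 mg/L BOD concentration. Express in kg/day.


Formula: BOD_load = volume * conc / 1000
Substituting: BOD_load = 392.5030 * 2485.7670 / 1000
Result: 975.6710 kg/day


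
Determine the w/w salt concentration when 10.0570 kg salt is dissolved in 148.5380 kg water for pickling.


Formula: Conc = salt / (water + salt) * 100
Substituting: Conc = 10.0570 / (148.5380 + 10.0570) * 100
Result: 6.3413 %


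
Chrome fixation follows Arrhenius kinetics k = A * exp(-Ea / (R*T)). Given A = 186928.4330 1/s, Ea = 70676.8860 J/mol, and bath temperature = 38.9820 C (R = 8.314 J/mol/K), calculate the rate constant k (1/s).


T_K = T_C + 273.15 = 38.9820 + 273.15 = 312.1320 K
exponent = -Ea / (R * T_K) = -70676.8860 / (8.314 * 312.1320) = -27.2351
k = A * exp(exponent) = 186928.4330 * exp(-27.2351) = 2.7773e-07 1/s


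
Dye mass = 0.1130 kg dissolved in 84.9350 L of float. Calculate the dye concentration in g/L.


Formula: Conc = dye_mass(kg) / volume(L) * 1000
Substituting: Conc = 0.1130 / 84.9350 * 1000
Result: 1.3304 g/L


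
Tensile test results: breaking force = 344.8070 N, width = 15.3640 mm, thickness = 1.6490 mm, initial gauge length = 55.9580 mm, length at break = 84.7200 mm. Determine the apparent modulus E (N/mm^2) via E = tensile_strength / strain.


TS = F / (w * t) = 344.8070 / (15.3640 * 1.6490) = 13.6098 N/mm^2
strain = (Lf - L0) / L0 = (84.7200 - 55.9580) / 55.9580 = 0.5140
E = TS / strain = 13.6098 / 0.5140 = 26.4786 N/mm^2


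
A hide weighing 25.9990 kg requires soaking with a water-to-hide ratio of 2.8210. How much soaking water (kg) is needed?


Formula: Water = hide_weight * ratio
Substituting: Water = 25.9990 * 2.8210
Result: 73.3432 kg


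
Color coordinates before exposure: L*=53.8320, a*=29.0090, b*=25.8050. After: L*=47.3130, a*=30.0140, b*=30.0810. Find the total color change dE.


dL = -6.5190, da = 1.0050, db = 4.2760
dE = sqrt((-6.5190)^2 + 1.0050^2 + 4.2760^2) = 7.8608


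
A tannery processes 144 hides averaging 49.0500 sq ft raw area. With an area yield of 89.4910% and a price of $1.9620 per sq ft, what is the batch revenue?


Raw_total = N * avg_area = 144 * 49.0500 = 7063.2000 sq ft
Finished = Raw_total * yield / 100 = 7063.2000 * 89.4910 / 100 = 6320.9283 sq ft
Value = Finished * price = 6320.9283 * 1.9620 = 12401.6613 $


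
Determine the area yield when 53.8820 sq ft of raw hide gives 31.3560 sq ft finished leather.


Formula: Yield = finished / raw * 100
Substituting: Yield = 31.3560 / 53.8820 * 100
Result: 58.1938 %


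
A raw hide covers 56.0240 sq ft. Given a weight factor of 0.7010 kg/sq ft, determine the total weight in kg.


Formula: Weight = area * weight_per_sqft
Substituting: Weight = 56.0240 * 0.7010
Result: 39.2728 kg


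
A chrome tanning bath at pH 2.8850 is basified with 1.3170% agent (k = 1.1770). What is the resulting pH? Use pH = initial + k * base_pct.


Formula: pH_final = pH_initial + k * base_pct
Substituting: pH_final = 2.8850 + 1.1770 * 1.3170
Result: 4.4351


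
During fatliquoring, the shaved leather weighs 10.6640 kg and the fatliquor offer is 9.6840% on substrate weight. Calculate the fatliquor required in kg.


Formula: Fat = substrate * pct / 100
Substituting: Fat = 10.6640 * 9.6840 / 100
Result: 1.0327 kg


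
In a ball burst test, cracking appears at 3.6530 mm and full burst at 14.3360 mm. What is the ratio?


Formula: Ratio = crack / burst
Substituting: Ratio = 3.6530 / 14.3360
Result: 0.2548


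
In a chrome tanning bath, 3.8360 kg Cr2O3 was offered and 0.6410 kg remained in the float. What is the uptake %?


Formula: Uptake = (offered - residual) / offered * 100
Substituting: Uptake = (3.8360 - 0.6410) / 3.8360 * 100
Result: 83.2899 %


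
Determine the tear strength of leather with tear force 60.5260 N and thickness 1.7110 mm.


Formula: Tear strength = force / thickness
Substituting: Tear strength = 60.5260 / 1.7110
Result: 35.3746 N/mm


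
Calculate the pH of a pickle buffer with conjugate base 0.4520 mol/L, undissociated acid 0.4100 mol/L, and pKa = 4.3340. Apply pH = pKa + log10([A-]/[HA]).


ratio = [A-] / [HA] = 0.4520 / 0.4100 = 1.1024
log10(ratio) = 0.0423546
pH = pKa + log10(ratio) = 4.3340 + 0.0423546 = 4.3764


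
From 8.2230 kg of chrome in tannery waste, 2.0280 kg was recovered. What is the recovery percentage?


Formula: Recovery = recovered / input * 100
Substituting: Recovery = 2.0280 / 8.2230 * 100
Result: 24.6625 %


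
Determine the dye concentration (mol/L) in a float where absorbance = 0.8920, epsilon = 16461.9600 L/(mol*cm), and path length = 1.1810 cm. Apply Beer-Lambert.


Formula: c = A / (epsilon * l)
Substituting: c = 0.8920 / (16461.9600 * 1.1810)
Result: 4.5881e-05 mol/L


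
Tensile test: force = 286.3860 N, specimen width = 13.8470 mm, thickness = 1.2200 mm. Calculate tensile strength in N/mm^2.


Formula: TS = force / (width * thickness)
Substituting: TS = 286.3860 / (13.8470 * 1.2200)
Result: 16.9526 N/mm^2


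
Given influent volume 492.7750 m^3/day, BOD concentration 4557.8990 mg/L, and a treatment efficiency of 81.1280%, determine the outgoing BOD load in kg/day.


Load_in = volume * conc / 1000 = 492.7750 * 4557.8990 / 1000 = 2246.0187 kg/day
Removed = Load_in * eff / 100 = 2246.0187 * 81.1280 / 100 = 1822.1500 kg/day
Load_out = Load_in - Removed = 2246.0187 - 1822.1500 = 423.8686 kg/day


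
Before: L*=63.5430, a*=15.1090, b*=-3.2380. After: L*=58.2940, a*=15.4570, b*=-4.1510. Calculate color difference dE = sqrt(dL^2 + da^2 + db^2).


dL = -5.2490, da = 0.3480, db = -0.9130
dE = sqrt((-5.2490)^2 + 0.3480^2 + (-0.9130)^2) = 5.3392


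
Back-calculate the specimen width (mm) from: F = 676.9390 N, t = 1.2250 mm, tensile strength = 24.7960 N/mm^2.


Formula: w = F / (TS * t)
Substituting: w = 676.9390 / (24.7960 * 1.2250)
Result: 22.2860 mm


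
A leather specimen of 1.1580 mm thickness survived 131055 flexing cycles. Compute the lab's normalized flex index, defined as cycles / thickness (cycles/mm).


Formula: Index = cycles / thickness
Substituting: Index = 131055 / 1.1580
Result: 113173.5751 cycles/mm


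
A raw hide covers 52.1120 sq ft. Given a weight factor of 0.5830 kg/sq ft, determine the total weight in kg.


Formula: Weight = area * weight_per_sqft
Substituting: Weight = 52.1120 * 0.5830
Result: 30.3813 kg


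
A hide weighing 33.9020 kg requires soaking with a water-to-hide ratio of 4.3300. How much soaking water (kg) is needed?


Formula: Water = hide_weight * ratio
Substituting: Water = 33.9020 * 4.3300
Result: 146.7957 kg


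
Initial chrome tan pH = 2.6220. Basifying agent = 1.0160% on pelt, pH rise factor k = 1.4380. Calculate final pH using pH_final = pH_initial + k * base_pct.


Formula: pH_final = pH_initial + k * base_pct
Substituting: pH_final = 2.6220 + 1.4380 * 1.0160
Result: 4.0830


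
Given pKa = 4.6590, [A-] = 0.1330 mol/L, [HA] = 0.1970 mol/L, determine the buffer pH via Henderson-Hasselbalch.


ratio = [A-] / [HA] = 0.1330 / 0.1970 = 0.6751
log10(ratio) = -0.1706
pH = pKa + log10(ratio) = 4.6590 - 0.1706 = 4.4884


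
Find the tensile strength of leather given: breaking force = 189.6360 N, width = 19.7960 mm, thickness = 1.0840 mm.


Formula: TS = force / (width * thickness)
Substituting: TS = 189.6360 / (19.7960 * 1.0840)
Result: 8.8372 N/mm^2


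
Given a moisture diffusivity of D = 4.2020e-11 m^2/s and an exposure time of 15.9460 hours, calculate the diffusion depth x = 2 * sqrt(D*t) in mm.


t = 15.9460 hr * 3600 = 57405.6000 s
D * t = 4.2020e-11 * 57405.6000 = 2.4122e-06
x = 2 * sqrt(D*t) = 2 * sqrt(2.4122e-06) = 0.00310624 m = 3.1062 mm


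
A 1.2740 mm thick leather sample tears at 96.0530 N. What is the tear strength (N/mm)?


Formula: Tear strength = force / thickness
Substituting: Tear strength = 96.0530 / 1.2740
Result: 75.3948 N/mm


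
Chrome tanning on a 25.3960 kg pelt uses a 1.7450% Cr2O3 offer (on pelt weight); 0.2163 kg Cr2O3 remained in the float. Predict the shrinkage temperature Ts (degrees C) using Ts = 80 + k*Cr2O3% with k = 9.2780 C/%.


Offered = pelt * offer_pct / 100 = 25.3960 * 1.7450 / 100 = 0.4432 kg
Uptake = offered - residual = 0.4432 - 0.2163 = 0.2269 kg
Cr2O3% on pelt = uptake / pelt * 100 = 0.2269 / 25.3960 * 100 = 0.8933 %
Ts = 80 + k * Cr2O3% = 80 + 9.2780 * 0.8933 = 88.2880 C


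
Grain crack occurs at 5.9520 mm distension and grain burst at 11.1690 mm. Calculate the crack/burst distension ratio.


Formula: Ratio = crack / burst
Substituting: Ratio = 5.9520 / 11.1690
Result: 0.5329


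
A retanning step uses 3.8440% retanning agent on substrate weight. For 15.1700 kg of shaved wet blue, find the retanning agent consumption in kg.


Formula: Retan = substrate * pct / 100
Substituting: Retan = 15.1700 * 3.8440 / 100
Result: 0.5831 kg


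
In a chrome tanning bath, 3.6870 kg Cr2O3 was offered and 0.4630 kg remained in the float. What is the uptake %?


Formula: Uptake = (offered - residual) / offered * 100
Substituting: Uptake = (3.6870 - 0.4630) / 3.6870 * 100
Result: 87.4424 %


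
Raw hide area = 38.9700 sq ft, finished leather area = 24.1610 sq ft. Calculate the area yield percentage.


Formula: Yield = finished / raw * 100
Substituting: Yield = 24.1610 / 38.9700 * 100
Result: 61.9990 %


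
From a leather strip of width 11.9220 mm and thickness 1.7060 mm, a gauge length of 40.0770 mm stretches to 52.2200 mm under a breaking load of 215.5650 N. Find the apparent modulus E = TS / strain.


TS = F / (w * t) = 215.5650 / (11.9220 * 1.7060) = 10.5986 N/mm^2
strain = (Lf - L0) / L0 = (52.2200 - 40.0770) / 40.0770 = 0.3030
E = TS / strain = 10.5986 / 0.3030 = 34.9800 N/mm^2


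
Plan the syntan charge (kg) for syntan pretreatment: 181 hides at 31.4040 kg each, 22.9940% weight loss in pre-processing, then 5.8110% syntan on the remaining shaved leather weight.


Total_raw = N * avg_wt = 181 * 31.4040 = 5684.1240 kg
Substrate = Total_raw * (1 - loss/100) = 5684.1240 * (1 - 22.9940/100) = 4377.1165 kg
Syntan = Substrate * pct / 100 = 4377.1165 * 5.8110 / 100 = 254.3542 kg


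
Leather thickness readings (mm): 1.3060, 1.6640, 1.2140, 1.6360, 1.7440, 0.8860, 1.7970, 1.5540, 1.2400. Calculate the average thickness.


Formula: Average = sum / n
Substituting: Average = 13.0410 / 9
Result: 1.4490 mm


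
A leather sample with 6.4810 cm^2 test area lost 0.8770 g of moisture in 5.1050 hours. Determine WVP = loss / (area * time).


Formula: WVP = loss / (area * time)
Substituting: WVP = 0.8770 / (6.4810 * 5.1050)
Result: 0.0265071 g/(cm^2*hr)


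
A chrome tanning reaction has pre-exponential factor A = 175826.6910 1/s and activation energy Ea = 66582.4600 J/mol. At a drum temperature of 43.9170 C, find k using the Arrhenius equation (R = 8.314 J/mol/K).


T_K = T_C + 273.15 = 43.9170 + 273.15 = 317.0670 K
exponent = -Ea / (R * T_K) = -66582.4600 / (8.314 * 317.0670) = -25.2580
k = A * exp(exponent) = 175826.6910 * exp(-25.2580) = 1.8866e-06 1/s


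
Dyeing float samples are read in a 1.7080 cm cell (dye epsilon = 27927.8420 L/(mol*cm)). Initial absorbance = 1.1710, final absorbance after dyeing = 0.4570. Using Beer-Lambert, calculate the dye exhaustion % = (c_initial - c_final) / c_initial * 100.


c_initial = A_i / (epsilon * l) = 1.1710 / (27927.8420 * 1.7080) = 2.4549e-05 mol/L
c_final = A_f / (epsilon * l) = 0.4570 / (27927.8420 * 1.7080) = 9.5806e-06 mol/L
Exhaustion = (c_initial - c_final) / c_initial * 100 = (2.4549e-05 - 9.5806e-06) / 2.4549e-05 * 100 = 60.9735 %


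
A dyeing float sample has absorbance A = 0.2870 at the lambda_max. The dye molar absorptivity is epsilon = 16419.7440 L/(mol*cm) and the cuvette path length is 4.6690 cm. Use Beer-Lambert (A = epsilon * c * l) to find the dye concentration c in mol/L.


Formula: c = A / (epsilon * l)
Substituting: c = 0.2870 / (16419.7440 * 4.6690)
Result: 3.7436e-06 mol/L


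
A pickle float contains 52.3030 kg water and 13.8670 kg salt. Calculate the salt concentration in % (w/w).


Formula: Conc = salt / (water + salt) * 100
Substituting: Conc = 13.8670 / (52.3030 + 13.8670) * 100
Result: 20.9566 %


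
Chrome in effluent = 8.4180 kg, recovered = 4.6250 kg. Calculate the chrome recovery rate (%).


Formula: Recovery = recovered / input * 100
Substituting: Recovery = 4.6250 / 8.4180 * 100
Result: 54.9418 %


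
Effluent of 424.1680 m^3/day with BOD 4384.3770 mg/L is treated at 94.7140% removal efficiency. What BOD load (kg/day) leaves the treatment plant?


Load_in = volume * conc / 1000 = 424.1680 * 4384.3770 / 1000 = 1859.7124 kg/day
Removed = Load_in * eff / 100 = 1859.7124 * 94.7140 / 100 = 1761.4080 kg/day
Load_out = Load_in - Removed = 1859.7124 - 1761.4080 = 98.3044 kg/day


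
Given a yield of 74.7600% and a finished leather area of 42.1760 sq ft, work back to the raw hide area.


Formula: raw = finished * 100 / yield
Substituting: raw = 42.1760 * 100 / 74.7600
Result: 56.4152 sq ft


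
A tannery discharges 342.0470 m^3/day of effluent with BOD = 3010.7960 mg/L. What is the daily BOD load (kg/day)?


Formula: BOD_load = volume * conc / 1000
Substituting: BOD_load = 342.0470 * 3010.7960 / 1000
Result: 1029.8337 kg/day


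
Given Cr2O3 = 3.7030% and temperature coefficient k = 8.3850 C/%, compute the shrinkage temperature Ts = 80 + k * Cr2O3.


Formula: Ts = 80 + k * Cr2O3
Substituting: Ts = 80 + 8.3850 * 3.7030
Result: 111.0497 C


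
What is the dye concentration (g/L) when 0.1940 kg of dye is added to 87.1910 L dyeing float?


Formula: Conc = dye_mass(kg) / volume(L) * 1000
Substituting: Conc = 0.1940 / 87.1910 * 1000
Result: 2.2250 g/L


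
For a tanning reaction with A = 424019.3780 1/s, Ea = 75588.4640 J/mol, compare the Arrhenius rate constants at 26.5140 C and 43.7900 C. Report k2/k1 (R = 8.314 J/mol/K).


T1 = 26.5140 + 273.15 = 299.6640 K; T2 = 43.7900 + 273.15 = 316.9400 K
k1 = A * exp(-Ea/(R*T1)) = 424019.3780 * exp(-75588.4640/(8.314*299.6640)) = 2.8251e-08 1/s
k2 = A * exp(-Ea/(R*T2)) = 424019.3780 * exp(-75588.4640/(8.314*316.9400)) = 1.4766e-07 1/s
k2/k1 = 1.4766e-07 / 2.8251e-08 = 5.2267


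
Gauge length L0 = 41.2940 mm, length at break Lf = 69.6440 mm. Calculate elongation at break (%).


Formula: Elongation = (Lf - L0) / L0 * 100
Substituting: Elongation = (69.6440 - 41.2940) / 41.2940 * 100
Result: 68.6540 %


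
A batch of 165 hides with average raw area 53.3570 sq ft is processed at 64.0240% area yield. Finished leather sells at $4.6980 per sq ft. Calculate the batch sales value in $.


Raw_total = N * avg_area = 165 * 53.3570 = 8803.9050 sq ft
Finished = Raw_total * yield / 100 = 8803.9050 * 64.0240 / 100 = 5636.6121 sq ft
Value = Finished * price = 5636.6121 * 4.6980 = 26480.8038 $


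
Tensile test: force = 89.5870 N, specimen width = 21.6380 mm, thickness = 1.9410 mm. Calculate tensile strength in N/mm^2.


Formula: TS = force / (width * thickness)
Substituting: TS = 89.5870 / (21.6380 * 1.9410)
Result: 2.1331 N/mm^2


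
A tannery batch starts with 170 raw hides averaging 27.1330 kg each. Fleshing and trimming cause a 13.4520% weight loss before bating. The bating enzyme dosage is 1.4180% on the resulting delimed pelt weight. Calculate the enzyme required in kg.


Total_raw = N * avg_wt = 170 * 27.1330 = 4612.6100 kg
Substrate = Total_raw * (1 - loss/100) = 4612.6100 * (1 - 13.4520/100) = 3992.1217 kg
Enzyme = Substrate * pct / 100 = 3992.1217 * 1.4180 / 100 = 56.6083 kg


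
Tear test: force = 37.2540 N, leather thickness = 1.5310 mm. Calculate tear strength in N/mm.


Formula: Tear strength = force / thickness
Substituting: Tear strength = 37.2540 / 1.5310
Result: 24.3331 N/mm


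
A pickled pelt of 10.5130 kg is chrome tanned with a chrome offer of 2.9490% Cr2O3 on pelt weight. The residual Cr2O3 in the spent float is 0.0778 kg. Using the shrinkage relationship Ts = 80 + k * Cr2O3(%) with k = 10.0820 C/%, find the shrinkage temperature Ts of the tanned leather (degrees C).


Offered = pelt * offer_pct / 100 = 10.5130 * 2.9490 / 100 = 0.3100 kg
Uptake = offered - residual = 0.3100 - 0.0778 = 0.2322 kg
Cr2O3% on pelt = uptake / pelt * 100 = 0.2322 / 10.5130 * 100 = 2.2090 %
Ts = 80 + k * Cr2O3% = 80 + 10.0820 * 2.2090 = 102.2708 C


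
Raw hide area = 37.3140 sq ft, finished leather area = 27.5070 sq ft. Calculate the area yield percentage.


Formula: Yield = finished / raw * 100
Substituting: Yield = 27.5070 / 37.3140 * 100
Result: 73.7176 %


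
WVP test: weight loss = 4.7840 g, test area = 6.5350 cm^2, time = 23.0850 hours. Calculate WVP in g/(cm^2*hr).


Formula: WVP = loss / (area * time)
Substituting: WVP = 4.7840 / (6.5350 * 23.0850)
Result: 0.0317114 g/(cm^2*hr)


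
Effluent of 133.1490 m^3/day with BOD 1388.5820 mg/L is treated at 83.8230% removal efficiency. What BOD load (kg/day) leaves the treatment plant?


Load_in = volume * conc / 1000 = 133.1490 * 1388.5820 / 1000 = 184.8883 kg/day
Removed = Load_in * eff / 100 = 184.8883 * 83.8230 / 100 = 154.9789 kg/day
Load_out = Load_in - Removed = 184.8883 - 154.9789 = 29.9094 kg/day


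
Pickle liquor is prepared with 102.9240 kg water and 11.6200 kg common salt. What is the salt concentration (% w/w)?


Formula: Conc = salt / (water + salt) * 100
Substituting: Conc = 11.6200 / (102.9240 + 11.6200) * 100
Result: 10.1446 %


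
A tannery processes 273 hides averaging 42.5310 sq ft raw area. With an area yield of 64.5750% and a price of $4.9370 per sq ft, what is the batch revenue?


Raw_total = N * avg_area = 273 * 42.5310 = 11610.9630 sq ft
Finished = Raw_total * yield / 100 = 11610.9630 * 64.5750 / 100 = 7497.7794 sq ft
Value = Finished * price = 7497.7794 * 4.9370 = 37016.5367 $


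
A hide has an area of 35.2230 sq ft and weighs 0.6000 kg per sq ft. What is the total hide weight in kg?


Formula: Weight = area * weight_per_sqft
Substituting: Weight = 35.2230 * 0.6000
Result: 21.1338 kg


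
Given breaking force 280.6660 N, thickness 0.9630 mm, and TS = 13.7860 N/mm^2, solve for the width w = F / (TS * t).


Formula: w = F / (TS * t)
Substituting: w = 280.6660 / (13.7860 * 0.9630)
Result: 21.1410 mm


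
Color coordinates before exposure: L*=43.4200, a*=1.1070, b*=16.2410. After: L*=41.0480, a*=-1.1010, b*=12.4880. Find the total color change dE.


dL = -2.3720, da = -2.2080, db = -3.7530
dE = sqrt((-2.3720)^2 + (-2.2080)^2 + (-3.7530)^2) = 4.9585


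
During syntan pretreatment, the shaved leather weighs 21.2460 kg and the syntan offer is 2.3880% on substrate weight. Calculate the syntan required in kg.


Formula: Syntan = substrate * pct / 100
Substituting: Syntan = 21.2460 * 2.3880 / 100
Result: 0.5074 kg


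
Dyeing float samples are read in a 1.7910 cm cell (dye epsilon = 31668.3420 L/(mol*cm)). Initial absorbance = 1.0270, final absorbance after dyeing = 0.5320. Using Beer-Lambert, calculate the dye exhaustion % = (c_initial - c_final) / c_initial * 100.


c_initial = A_i / (epsilon * l) = 1.0270 / (31668.3420 * 1.7910) = 1.8107e-05 mol/L
c_final = A_f / (epsilon * l) = 0.5320 / (31668.3420 * 1.7910) = 9.3797e-06 mol/L
Exhaustion = (c_initial - c_final) / c_initial * 100 = (1.8107e-05 - 9.3797e-06) / 1.8107e-05 * 100 = 48.1986 %


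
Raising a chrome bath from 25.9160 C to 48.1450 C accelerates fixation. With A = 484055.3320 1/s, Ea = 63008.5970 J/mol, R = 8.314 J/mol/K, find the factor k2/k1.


T1 = 25.9160 + 273.15 = 299.0660 K; T2 = 48.1450 + 273.15 = 321.2950 K
k1 = A * exp(-Ea/(R*T1)) = 484055.3320 * exp(-63008.5970/(8.314*299.0660)) = 4.7804e-06 1/s
k2 = A * exp(-Ea/(R*T2)) = 484055.3320 * exp(-63008.5970/(8.314*321.2950)) = 2.7598e-05 1/s
k2/k1 = 2.7598e-05 / 4.7804e-06 = 5.7732


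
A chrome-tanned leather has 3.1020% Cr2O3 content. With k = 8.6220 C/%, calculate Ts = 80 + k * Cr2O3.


Formula: Ts = 80 + k * Cr2O3
Substituting: Ts = 80 + 8.6220 * 3.1020
Result: 106.7454 C


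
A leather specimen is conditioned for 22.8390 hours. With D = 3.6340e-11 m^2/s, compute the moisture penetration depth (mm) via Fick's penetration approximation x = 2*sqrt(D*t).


t = 22.8390 hr * 3600 = 82220.4000 s
D * t = 3.6340e-11 * 82220.4000 = 2.9879e-06
x = 2 * sqrt(D*t) = 2 * sqrt(2.9879e-06) = 0.0034571 m = 3.4571 mm


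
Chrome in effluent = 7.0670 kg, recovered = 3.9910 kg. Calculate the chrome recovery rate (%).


Formula: Recovery = recovered / input * 100
Substituting: Recovery = 3.9910 / 7.0670 * 100
Result: 56.4738 %


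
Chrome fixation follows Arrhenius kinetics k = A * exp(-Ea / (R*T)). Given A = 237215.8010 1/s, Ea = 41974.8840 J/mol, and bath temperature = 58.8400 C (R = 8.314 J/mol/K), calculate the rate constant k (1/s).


T_K = T_C + 273.15 = 58.8400 + 273.15 = 331.9900 K
exponent = -Ea / (R * T_K) = -41974.8840 / (8.314 * 331.9900) = -15.2074
k = A * exp(exponent) = 237215.8010 * exp(-15.2074) = 0.0589741 1/s


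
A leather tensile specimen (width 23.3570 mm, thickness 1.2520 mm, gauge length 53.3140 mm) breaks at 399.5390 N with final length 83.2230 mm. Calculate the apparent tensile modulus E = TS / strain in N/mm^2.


TS = F / (w * t) = 399.5390 / (23.3570 * 1.2520) = 13.6627 N/mm^2
strain = (Lf - L0) / L0 = (83.2230 - 53.3140) / 53.3140 = 0.5610
E = TS / strain = 13.6627 / 0.5610 = 24.3544 N/mm^2


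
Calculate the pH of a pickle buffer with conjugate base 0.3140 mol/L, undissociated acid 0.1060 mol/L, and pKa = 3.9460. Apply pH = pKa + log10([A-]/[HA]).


ratio = [A-] / [HA] = 0.3140 / 0.1060 = 2.9623
log10(ratio) = 0.4716
pH = pKa + log10(ratio) = 3.9460 + 0.4716 = 4.4176


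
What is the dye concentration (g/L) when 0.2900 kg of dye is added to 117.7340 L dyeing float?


Formula: Conc = dye_mass(kg) / volume(L) * 1000
Substituting: Conc = 0.2900 / 117.7340 * 1000
Result: 2.4632 g/L


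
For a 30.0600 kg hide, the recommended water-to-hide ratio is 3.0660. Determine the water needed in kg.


Formula: Water = hide_weight * ratio
Substituting: Water = 30.0600 * 3.0660
Result: 92.1640 kg


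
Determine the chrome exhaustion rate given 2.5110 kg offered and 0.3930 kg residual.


Formula: Uptake = (offered - residual) / offered * 100
Substituting: Uptake = (2.5110 - 0.3930) / 2.5110 * 100
Result: 84.3489 %


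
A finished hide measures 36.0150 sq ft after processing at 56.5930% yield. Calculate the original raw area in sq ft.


Formula: raw = finished * 100 / yield
Substituting: raw = 36.0150 * 100 / 56.5930
Result: 63.6386 sq ft


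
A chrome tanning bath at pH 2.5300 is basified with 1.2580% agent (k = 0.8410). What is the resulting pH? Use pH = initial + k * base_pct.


Formula: pH_final = pH_initial + k * base_pct
Substituting: pH_final = 2.5300 + 0.8410 * 1.2580
Result: 3.5880


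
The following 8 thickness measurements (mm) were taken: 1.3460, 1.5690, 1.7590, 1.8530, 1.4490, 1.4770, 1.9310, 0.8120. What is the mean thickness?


Formula: Average = sum / n
Substituting: Average = 12.1960 / 8
Result: 1.5245 mm


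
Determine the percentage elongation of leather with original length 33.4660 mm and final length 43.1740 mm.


Formula: Elongation = (Lf - L0) / L0 * 100
Substituting: Elongation = (43.1740 - 33.4660) / 33.4660 * 100
Result: 29.0085 %


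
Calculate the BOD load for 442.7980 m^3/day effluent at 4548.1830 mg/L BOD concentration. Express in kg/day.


Formula: BOD_load = volume * conc / 1000
Substituting: BOD_load = 442.7980 * 4548.1830 / 1000
Result: 2013.9263 kg/day


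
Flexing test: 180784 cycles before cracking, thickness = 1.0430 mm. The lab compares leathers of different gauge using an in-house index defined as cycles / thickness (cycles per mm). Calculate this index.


Formula: Index = cycles / thickness
Substituting: Index = 180784 / 1.0430
Result: 173330.7766 cycles/mm


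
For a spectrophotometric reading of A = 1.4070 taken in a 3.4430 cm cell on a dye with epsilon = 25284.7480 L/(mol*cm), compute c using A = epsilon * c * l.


Formula: c = A / (epsilon * l)
Substituting: c = 1.4070 / (25284.7480 * 3.4430)
Result: 1.6162e-05 mol/L


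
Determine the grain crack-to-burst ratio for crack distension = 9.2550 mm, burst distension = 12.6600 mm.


Formula: Ratio = crack / burst
Substituting: Ratio = 9.2550 / 12.6600
Result: 0.7310


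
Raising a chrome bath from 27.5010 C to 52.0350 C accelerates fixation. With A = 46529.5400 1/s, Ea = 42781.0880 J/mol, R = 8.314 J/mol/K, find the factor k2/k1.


T1 = 27.5010 + 273.15 = 300.6510 K; T2 = 52.0350 + 273.15 = 325.1850 K
k1 = A * exp(-Ea/(R*T1)) = 46529.5400 * exp(-42781.0880/(8.314*300.6510)) = 0.00171688 1/s
k2 = A * exp(-Ea/(R*T2)) = 46529.5400 * exp(-42781.0880/(8.314*325.1850)) = 0.00624499 1/s
k2/k1 = 0.00624499 / 0.00171688 = 3.6374


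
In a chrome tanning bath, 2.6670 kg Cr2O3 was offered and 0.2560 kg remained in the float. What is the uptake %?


Formula: Uptake = (offered - residual) / offered * 100
Substituting: Uptake = (2.6670 - 0.2560) / 2.6670 * 100
Result: 90.4012 %


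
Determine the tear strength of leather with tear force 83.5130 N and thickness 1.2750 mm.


Formula: Tear strength = force / thickness
Substituting: Tear strength = 83.5130 / 1.2750
Result: 65.5004 N/mm


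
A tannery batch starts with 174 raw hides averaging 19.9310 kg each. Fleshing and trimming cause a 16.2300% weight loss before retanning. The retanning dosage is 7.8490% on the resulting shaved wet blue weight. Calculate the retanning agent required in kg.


Total_raw = N * avg_wt = 174 * 19.9310 = 3467.9940 kg
Substrate = Total_raw * (1 - loss/100) = 3467.9940 * (1 - 16.2300/100) = 2905.1386 kg
Retan = Substrate * pct / 100 = 2905.1386 * 7.8490 / 100 = 228.0243 kg


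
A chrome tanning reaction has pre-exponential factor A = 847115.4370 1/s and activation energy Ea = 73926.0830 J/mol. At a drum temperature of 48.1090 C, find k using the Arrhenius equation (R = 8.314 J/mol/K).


T_K = T_C + 273.15 = 48.1090 + 273.15 = 321.2590 K
exponent = -Ea / (R * T_K) = -73926.0830 / (8.314 * 321.2590) = -27.6779
k = A * exp(exponent) = 847115.4370 * exp(-27.6779) = 8.0836e-07 1/s


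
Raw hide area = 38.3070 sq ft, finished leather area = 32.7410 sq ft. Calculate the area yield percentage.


Formula: Yield = finished / raw * 100
Substituting: Yield = 32.7410 / 38.3070 * 100
Result: 85.4700 %


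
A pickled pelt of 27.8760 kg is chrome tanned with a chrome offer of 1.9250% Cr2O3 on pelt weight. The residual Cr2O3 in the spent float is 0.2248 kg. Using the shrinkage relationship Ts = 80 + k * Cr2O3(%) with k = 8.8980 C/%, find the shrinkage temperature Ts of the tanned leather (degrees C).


Offered = pelt * offer_pct / 100 = 27.8760 * 1.9250 / 100 = 0.5366 kg
Uptake = offered - residual = 0.5366 - 0.2248 = 0.3118 kg
Cr2O3% on pelt = uptake / pelt * 100 = 0.3118 / 27.8760 * 100 = 1.1186 %
Ts = 80 + k * Cr2O3% = 80 + 8.8980 * 1.1186 = 89.9530 C


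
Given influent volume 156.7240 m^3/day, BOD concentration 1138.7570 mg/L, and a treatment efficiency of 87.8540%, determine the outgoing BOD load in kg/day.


Load_in = volume * conc / 1000 = 156.7240 * 1138.7570 / 1000 = 178.4706 kg/day
Removed = Load_in * eff / 100 = 178.4706 * 87.8540 / 100 = 156.7935 kg/day
Load_out = Load_in - Removed = 178.4706 - 156.7935 = 21.6770 kg/day


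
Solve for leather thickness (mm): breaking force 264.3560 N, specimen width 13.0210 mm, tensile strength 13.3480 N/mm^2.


Formula: t = F / (TS * w)
Substituting: t = 264.3560 / (13.3480 * 13.0210)
Result: 1.5210 mm


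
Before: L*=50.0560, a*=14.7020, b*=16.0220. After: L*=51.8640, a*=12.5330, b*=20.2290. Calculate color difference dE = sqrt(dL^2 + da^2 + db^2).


dL = 1.8080, da = -2.1690, db = 4.2070
dE = sqrt(1.8080^2 + (-2.1690)^2 + 4.2070^2) = 5.0668


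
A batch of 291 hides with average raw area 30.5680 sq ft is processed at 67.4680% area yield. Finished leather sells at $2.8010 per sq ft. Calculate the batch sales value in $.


Raw_total = N * avg_area = 291 * 30.5680 = 8895.2880 sq ft
Finished = Raw_total * yield / 100 = 8895.2880 * 67.4680 / 100 = 6001.4729 sq ft
Value = Finished * price = 6001.4729 * 2.8010 = 16810.1256 $


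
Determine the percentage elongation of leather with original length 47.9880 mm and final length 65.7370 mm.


Formula: Elongation = (Lf - L0) / L0 * 100
Substituting: Elongation = (65.7370 - 47.9880) / 47.9880 * 100
Result: 36.9863 %


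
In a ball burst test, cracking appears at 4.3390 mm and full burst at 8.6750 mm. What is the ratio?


Formula: Ratio = crack / burst
Substituting: Ratio = 4.3390 / 8.6750
Result: 0.5002


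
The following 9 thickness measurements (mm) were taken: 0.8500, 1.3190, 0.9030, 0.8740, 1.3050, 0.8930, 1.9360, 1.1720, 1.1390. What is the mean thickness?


Formula: Average = sum / n
Substituting: Average = 10.3910 / 9
Result: 1.1546 mm


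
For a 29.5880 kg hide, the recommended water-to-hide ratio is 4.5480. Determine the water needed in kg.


Formula: Water = hide_weight * ratio
Substituting: Water = 29.5880 * 4.5480
Result: 134.5662 kg


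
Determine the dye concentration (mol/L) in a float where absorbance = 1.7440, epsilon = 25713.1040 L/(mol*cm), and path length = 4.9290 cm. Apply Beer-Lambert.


Formula: c = A / (epsilon * l)
Substituting: c = 1.7440 / (25713.1040 * 4.9290)
Result: 1.3760e-05 mol/L


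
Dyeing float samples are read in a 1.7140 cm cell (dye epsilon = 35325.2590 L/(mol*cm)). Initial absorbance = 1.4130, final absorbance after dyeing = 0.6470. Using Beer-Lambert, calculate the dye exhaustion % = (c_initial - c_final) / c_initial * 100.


c_initial = A_i / (epsilon * l) = 1.4130 / (35325.2590 * 1.7140) = 2.3337e-05 mol/L
c_final = A_f / (epsilon * l) = 0.6470 / (35325.2590 * 1.7140) = 1.0686e-05 mol/L
Exhaustion = (c_initial - c_final) / c_initial * 100 = (2.3337e-05 - 1.0686e-05) / 2.3337e-05 * 100 = 54.2109 %


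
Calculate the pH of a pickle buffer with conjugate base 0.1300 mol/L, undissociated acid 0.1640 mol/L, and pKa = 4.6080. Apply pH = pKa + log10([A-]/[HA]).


ratio = [A-] / [HA] = 0.1300 / 0.1640 = 0.7927
log10(ratio) = -0.1009
pH = pKa + log10(ratio) = 4.6080 - 0.1009 = 4.5071


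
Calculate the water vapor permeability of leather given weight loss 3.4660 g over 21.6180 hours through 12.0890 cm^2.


Formula: WVP = loss / (area * time)
Substituting: WVP = 3.4660 / (12.0890 * 21.6180)
Result: 0.0132624 g/(cm^2*hr)


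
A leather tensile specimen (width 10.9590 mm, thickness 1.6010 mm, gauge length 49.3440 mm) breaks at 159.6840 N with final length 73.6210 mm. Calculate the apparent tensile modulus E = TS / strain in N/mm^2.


TS = F / (w * t) = 159.6840 / (10.9590 * 1.6010) = 9.1012 N/mm^2
strain = (Lf - L0) / L0 = (73.6210 - 49.3440) / 49.3440 = 0.4920
E = TS / strain = 9.1012 / 0.4920 = 18.4986 N/mm^2


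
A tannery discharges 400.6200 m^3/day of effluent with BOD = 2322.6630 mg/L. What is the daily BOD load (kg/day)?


Formula: BOD_load = volume * conc / 1000
Substituting: BOD_load = 400.6200 * 2322.6630 / 1000
Result: 930.5053 kg/day


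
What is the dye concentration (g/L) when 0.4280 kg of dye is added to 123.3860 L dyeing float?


Formula: Conc = dye_mass(kg) / volume(L) * 1000
Substituting: Conc = 0.4280 / 123.3860 * 1000
Result: 3.4688 g/L


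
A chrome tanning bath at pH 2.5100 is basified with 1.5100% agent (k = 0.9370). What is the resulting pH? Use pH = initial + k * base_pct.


Formula: pH_final = pH_initial + k * base_pct
Substituting: pH_final = 2.5100 + 0.9370 * 1.5100
Result: 3.9249


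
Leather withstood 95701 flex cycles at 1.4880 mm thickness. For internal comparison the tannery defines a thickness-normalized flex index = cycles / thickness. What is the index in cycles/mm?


Formula: Index = cycles / thickness
Substituting: Index = 95701 / 1.4880
Result: 64315.1882 cycles/mm


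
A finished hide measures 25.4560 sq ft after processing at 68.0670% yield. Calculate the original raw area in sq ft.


Formula: raw = finished * 100 / yield
Substituting: raw = 25.4560 * 100 / 68.0670
Result: 37.3984 sq ft


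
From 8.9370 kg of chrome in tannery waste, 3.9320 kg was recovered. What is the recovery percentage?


Formula: Recovery = recovered / input * 100
Substituting: Recovery = 3.9320 / 8.9370 * 100
Result: 43.9969 %


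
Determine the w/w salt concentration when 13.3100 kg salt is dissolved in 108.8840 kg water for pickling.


Formula: Conc = salt / (water + salt) * 100
Substituting: Conc = 13.3100 / (108.8840 + 13.3100) * 100
Result: 10.8925 %


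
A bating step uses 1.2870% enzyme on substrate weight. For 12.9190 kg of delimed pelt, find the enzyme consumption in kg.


Formula: Enzyme = substrate * pct / 100
Substituting: Enzyme = 12.9190 * 1.2870 / 100
Result: 0.1663 kg


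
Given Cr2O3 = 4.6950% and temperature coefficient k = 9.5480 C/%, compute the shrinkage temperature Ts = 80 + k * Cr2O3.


Formula: Ts = 80 + k * Cr2O3
Substituting: Ts = 80 + 9.5480 * 4.6950
Result: 124.8279 C


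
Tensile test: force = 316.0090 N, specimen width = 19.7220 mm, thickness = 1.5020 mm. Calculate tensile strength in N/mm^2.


Formula: TS = force / (width * thickness)
Substituting: TS = 316.0090 / (19.7220 * 1.5020)
Result: 10.6679 N/mm^2


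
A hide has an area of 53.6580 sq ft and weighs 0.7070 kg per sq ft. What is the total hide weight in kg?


Formula: Weight = area * weight_per_sqft
Substituting: Weight = 53.6580 * 0.7070
Result: 37.9362 kg


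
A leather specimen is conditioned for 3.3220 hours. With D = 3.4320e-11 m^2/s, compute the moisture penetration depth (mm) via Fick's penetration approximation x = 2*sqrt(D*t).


t = 3.3220 hr * 3600 = 11959.2000 s
D * t = 3.4320e-11 * 11959.2000 = 4.1044e-07
x = 2 * sqrt(D*t) = 2 * sqrt(4.1044e-07) = 0.00128131 m = 1.2813 mm


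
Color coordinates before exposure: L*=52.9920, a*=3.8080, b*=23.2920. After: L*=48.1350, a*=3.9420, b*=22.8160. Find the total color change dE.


dL = -4.8570, da = 0.1340, db = -0.4760
dE = sqrt((-4.8570)^2 + 0.1340^2 + (-0.4760)^2) = 4.8821


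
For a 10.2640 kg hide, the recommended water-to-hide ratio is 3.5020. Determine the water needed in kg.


Formula: Water = hide_weight * ratio
Substituting: Water = 10.2640 * 3.5020
Result: 35.9445 kg


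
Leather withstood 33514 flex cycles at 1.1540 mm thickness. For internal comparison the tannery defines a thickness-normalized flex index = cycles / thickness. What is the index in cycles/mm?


Formula: Index = cycles / thickness
Substituting: Index = 33514 / 1.1540
Result: 29041.5945 cycles/mm


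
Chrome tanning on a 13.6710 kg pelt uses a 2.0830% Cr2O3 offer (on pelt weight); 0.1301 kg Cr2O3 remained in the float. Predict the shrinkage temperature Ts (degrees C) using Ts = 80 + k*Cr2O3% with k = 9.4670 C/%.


Offered = pelt * offer_pct / 100 = 13.6710 * 2.0830 / 100 = 0.2848 kg
Uptake = offered - residual = 0.2848 - 0.1301 = 0.1547 kg
Cr2O3% on pelt = uptake / pelt * 100 = 0.1547 / 13.6710 * 100 = 1.1314 %
Ts = 80 + k * Cr2O3% = 80 + 9.4670 * 1.1314 = 90.7105 C


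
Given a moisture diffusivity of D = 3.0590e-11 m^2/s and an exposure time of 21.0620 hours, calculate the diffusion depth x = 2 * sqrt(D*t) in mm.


t = 21.0620 hr * 3600 = 75823.2000 s
D * t = 3.0590e-11 * 75823.2000 = 2.3194e-06
x = 2 * sqrt(D*t) = 2 * sqrt(2.3194e-06) = 0.00304594 m = 3.0459 mm


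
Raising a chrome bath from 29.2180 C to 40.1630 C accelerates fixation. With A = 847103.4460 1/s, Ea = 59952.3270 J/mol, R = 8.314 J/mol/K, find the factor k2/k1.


T1 = 29.2180 + 273.15 = 302.3680 K; T2 = 40.1630 + 273.15 = 313.3130 K
k1 = A * exp(-Ea/(R*T1)) = 847103.4460 * exp(-59952.3270/(8.314*302.3680)) = 3.7212e-05 1/s
k2 = A * exp(-Ea/(R*T2)) = 847103.4460 * exp(-59952.3270/(8.314*313.3130)) = 8.5604e-05 1/s
k2/k1 = 8.5604e-05 / 3.7212e-05 = 2.3004


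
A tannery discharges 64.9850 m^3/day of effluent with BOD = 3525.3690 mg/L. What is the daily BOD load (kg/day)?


Formula: BOD_load = volume * conc / 1000
Substituting: BOD_load = 64.9850 * 3525.3690 / 1000
Result: 229.0961 kg/day


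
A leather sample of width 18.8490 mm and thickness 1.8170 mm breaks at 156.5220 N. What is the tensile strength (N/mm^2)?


Formula: TS = force / (width * thickness)
Substituting: TS = 156.5220 / (18.8490 * 1.8170)
Result: 4.5702 N/mm^2


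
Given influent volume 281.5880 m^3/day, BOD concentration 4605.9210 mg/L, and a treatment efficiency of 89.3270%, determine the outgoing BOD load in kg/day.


Load_in = volume * conc / 1000 = 281.5880 * 4605.9210 / 1000 = 1296.9721 kg/day
Removed = Load_in * eff / 100 = 1296.9721 * 89.3270 / 100 = 1158.5463 kg/day
Load_out = Load_in - Removed = 1296.9721 - 1158.5463 = 138.4258 kg/day


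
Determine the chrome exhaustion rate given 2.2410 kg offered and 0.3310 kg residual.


Formula: Uptake = (offered - residual) / offered * 100
Substituting: Uptake = (2.2410 - 0.3310) / 2.2410 * 100
Result: 85.2298 %


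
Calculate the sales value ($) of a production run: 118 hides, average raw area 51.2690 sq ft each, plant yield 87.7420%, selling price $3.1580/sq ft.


Raw_total = N * avg_area = 118 * 51.2690 = 6049.7420 sq ft
Finished = Raw_total * yield / 100 = 6049.7420 * 87.7420 / 100 = 5308.1646 sq ft
Value = Finished * price = 5308.1646 * 3.1580 = 16763.1839 $


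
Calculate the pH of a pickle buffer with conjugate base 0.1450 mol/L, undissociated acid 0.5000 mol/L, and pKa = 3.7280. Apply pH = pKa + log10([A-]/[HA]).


ratio = [A-] / [HA] = 0.1450 / 0.5000 = 0.2900
log10(ratio) = -0.5376
pH = pKa + log10(ratio) = 3.7280 - 0.5376 = 3.1904


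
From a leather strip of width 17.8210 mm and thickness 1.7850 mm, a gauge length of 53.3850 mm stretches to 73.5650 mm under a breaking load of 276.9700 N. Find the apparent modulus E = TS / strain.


TS = F / (w * t) = 276.9700 / (17.8210 * 1.7850) = 8.7069 N/mm^2
strain = (Lf - L0) / L0 = (73.5650 - 53.3850) / 53.3850 = 0.3780
E = TS / strain = 8.7069 / 0.3780 = 23.0335 N/mm^2


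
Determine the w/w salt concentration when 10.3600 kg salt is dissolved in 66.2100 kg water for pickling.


Formula: Conc = salt / (water + salt) * 100
Substituting: Conc = 10.3600 / (66.2100 + 10.3600) * 100
Result: 13.5301 %


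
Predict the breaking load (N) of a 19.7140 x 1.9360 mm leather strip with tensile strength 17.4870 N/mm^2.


Formula: F = TS * w * t
Substituting: F = 17.4870 * 19.7140 * 1.9360
Result: 667.4142 N
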